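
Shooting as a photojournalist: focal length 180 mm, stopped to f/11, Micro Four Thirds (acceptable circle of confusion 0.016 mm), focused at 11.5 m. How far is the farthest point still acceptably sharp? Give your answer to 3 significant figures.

Hyperfocal distance H = f²/(N·c) + f = 180²/(11 × 0.016) + 180 = 32400/0.176 + 180 ≈ 184270.9 mm ≈ 184.3 m.
Far limit Df = s·(H − f)/(H − s) = 11500 × (184270.9 − 180) / (184270.9 − 11500) = 11500 × 184090.9 / 172770.9 ≈ 12253 mm ≈ 12.3 m.

12.3 m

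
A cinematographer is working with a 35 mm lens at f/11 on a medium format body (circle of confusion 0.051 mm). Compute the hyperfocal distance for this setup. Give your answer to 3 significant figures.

2.22 m

Hyperfocal distance H = f²/(N·c) + f = 35²/(11 × 0.051) + 35 = 1225/0.561 + 35 ≈ 2218.6 mm ≈ 2.22 m.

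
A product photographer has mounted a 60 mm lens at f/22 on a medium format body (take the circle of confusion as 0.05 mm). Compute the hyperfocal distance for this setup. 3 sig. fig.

Hyperfocal distance H = f²/(N·c) + f = 60²/(22 × 0.05) + 60 = 3600/1.1 + 60 ≈ 3332.7 mm ≈ 3.33 m.

3.33 m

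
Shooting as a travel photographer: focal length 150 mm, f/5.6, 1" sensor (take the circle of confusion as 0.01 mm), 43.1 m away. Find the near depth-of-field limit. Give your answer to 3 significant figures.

38.9 m

Hyperfocal distance H = f²/(N·c) + f = 150²/(5.6 × 0.01) + 150 = 22500/0.056 + 150 ≈ 401935.7 mm ≈ 401.9 m.
Near limit Dn = s·(H − f)/(H + s − 2f) = 43100 × (401935.7 − 150) / (401935.7 + 43100 − 2 × 150) = 43100 × 401785.7 / 444735.7 ≈ 38938 mm ≈ 38.9 m.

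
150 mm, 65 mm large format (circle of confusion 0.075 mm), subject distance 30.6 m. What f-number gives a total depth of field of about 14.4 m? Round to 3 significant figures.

f/2.20

Write h = H − f = f²/(N·c). The thin-lens limits are Dn = s·h/(h + (s−f)) and Df = s·h/(h − (s−f)), so DoF = Df − Dn = 2·s·(s−f)·h / (h² − (s−f)²).
That is a quadratic in h: DoF·h² − 2·s·(s−f)·h − DoF·(s−f)² = 0 ⇒ h = (s−f)·(s + √(s² + DoF²)) / DoF = 30450 × (30600 + √(30600² + 14400²)) / 14400 = 30450 × (30600 + 33818.9) / 14400 ≈ 136219 mm.
Then N = f²/(c·h) = 150² / (0.075 × 136219) = 22500 / 10216 ≈ 2.20.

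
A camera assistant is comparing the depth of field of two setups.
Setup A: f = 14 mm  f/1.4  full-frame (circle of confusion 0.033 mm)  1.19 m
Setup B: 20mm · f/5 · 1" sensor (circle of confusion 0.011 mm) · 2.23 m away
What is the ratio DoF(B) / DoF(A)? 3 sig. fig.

Setup A: H = 14²/(1.4×0.033) + 14 ≈ 4256.4 mm; DoF = Df − Dn = 1646.38 − 931.73 ≈ 714.65 mm.
Setup B: H = 20²/(5×0.011) + 20 ≈ 7292.7 mm; DoF = Df − Dn = 3203.4 − 1710.3 ≈ 1493.1 mm.
Ratio = 1493.1 / 714.65 ≈ 2.09.

2.09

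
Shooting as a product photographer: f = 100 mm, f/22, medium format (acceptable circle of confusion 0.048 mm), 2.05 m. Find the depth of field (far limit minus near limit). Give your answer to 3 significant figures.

0.882 m

Hyperfocal distance H = f²/(N·c) + f = 100²/(22 × 0.048) + 100 = 10000/1.056 + 100 ≈ 9569.7 mm ≈ 9.570 m.
Near limit Dn = s·(H − f)/(H + s − 2f) = 2050 × (9569.7 − 100) / (9569.7 + 2050 − 2 × 100) = 2050 × 9469.7 / 11419.7 ≈ 1699.95 mm.
Far limit Df = s·(H − f)/(H − s) = 2050 × (9569.7 − 100) / (9569.7 − 2050) = 2050 × 9469.7 / 7519.7 ≈ 2581.60 mm.
Depth of field = Df − Dn = 2581.60 − 1699.95 ≈ 881.65 mm ≈ 0.882 m.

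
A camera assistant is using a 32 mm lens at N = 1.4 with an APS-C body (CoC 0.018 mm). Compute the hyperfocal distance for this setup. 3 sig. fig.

Hyperfocal distance H = f²/(N·c) + f = 32²/(1.4 × 0.018) + 32 = 1024/0.0252 + 32 ≈ 40666.9 mm ≈ 40.7 m.

40.7 m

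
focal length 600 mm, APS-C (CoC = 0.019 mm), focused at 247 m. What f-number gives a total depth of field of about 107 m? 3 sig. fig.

f/15.9

Write h = H − f = f²/(N·c). The thin-lens limits are Dn = s·h/(h + (s−f)) and Df = s·h/(h − (s−f)), so DoF = Df − Dn = 2·s·(s−f)·h / (h² − (s−f)²).
That is a quadratic in h: DoF·h² − 2·s·(s−f)·h − DoF·(s−f)² = 0 ⇒ h = (s−f)·(s + √(s² + DoF²)) / DoF = 246400 × (247000 + √(247000² + 107000²)) / 107000 = 246400 × (247000 + 269180) / 107000 ≈ 1188662 mm.
Then N = f²/(c·h) = 600² / (0.019 × 1188662) = 360000 / 22585 ≈ 15.9.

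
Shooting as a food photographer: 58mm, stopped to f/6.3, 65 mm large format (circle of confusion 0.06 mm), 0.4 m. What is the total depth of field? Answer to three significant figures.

30.8 mm

Hyperfocal distance H = f²/(N·c) + f = 58²/(6.3 × 0.06) + 58 = 3364/0.378 + 58 ≈ 8957.5 mm ≈ 8.957 m.
Near limit Dn = s·(H − f)/(H + s − 2f) = 400 × (8957.5 − 58) / (8957.5 + 400 − 2 × 58) = 400 × 8899.5 / 9241.5 ≈ 385.197 mm.
Far limit Df = s·(H − f)/(H − s) = 400 × (8957.5 − 58) / (8957.5 − 400) = 400 × 8899.5 / 8557.5 ≈ 415.986 mm.
Depth of field = Df − Dn = 415.986 − 385.197 ≈ 30.789 mm.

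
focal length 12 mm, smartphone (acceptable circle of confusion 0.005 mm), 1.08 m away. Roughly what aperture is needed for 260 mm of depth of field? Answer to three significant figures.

f/3.20

Write h = H − f = f²/(N·c). The thin-lens limits are Dn = s·h/(h + (s−f)) and Df = s·h/(h − (s−f)), so DoF = Df − Dn = 2·s·(s−f)·h / (h² − (s−f)²).
That is a quadratic in h: DoF·h² − 2·s·(s−f)·h − DoF·(s−f)² = 0 ⇒ h = (s−f)·(s + √(s² + DoF²)) / DoF = 1068 × (1080 + √(1080² + 260²)) / 260 = 1068 × (1080 + 1110.86) / 260 ≈ 8999.4 mm.
Then N = f²/(c·h) = 12² / (0.005 × 8999.4) = 144 / 44.997 ≈ 3.20.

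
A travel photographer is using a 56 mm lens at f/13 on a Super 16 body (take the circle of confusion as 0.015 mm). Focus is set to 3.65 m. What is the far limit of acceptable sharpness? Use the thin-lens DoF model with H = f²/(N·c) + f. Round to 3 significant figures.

4.70 m

Hyperfocal distance H = f²/(N·c) + f = 56²/(13 × 0.015) + 56 = 3136/0.195 + 56 ≈ 16138.1 mm ≈ 16.14 m.
Far limit Df = s·(H − f)/(H − s) = 3650 × (16138.1 − 56) / (16138.1 − 3650) = 3650 × 16082.1 / 12488.1 ≈ 4700.5 mm ≈ 4.70 m.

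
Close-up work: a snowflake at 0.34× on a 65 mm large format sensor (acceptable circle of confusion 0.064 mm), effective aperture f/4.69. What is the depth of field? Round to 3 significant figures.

At magnification m, DoF ≈ 2·N_eff·c/m² = 2 × 4.69 × 0.064 / 0.34² = 0.6003 / 0.1156 ≈ 5.19 mm.

5.19 mm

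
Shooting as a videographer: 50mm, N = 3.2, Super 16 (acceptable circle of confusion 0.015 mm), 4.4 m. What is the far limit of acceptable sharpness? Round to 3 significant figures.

Hyperfocal distance H = f²/(N·c) + f = 50²/(3.2 × 0.015) + 50 = 2500/0.048 + 50 ≈ 52133.3 mm ≈ 52.13 m.
Far limit Df = s·(H − f)/(H − s) = 4400 × (52133.3 − 50) / (52133.3 − 4400) = 4400 × 52083.3 / 47733.3 ≈ 4801.0 mm ≈ 4.80 m.

4.80 m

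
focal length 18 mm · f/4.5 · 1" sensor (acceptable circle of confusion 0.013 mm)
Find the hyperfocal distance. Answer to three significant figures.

Hyperfocal distance H = f²/(N·c) + f = 18²/(4.5 × 0.013) + 18 = 324/0.0585 + 18 ≈ 5556.5 mm ≈ 5.56 m.

5.56 m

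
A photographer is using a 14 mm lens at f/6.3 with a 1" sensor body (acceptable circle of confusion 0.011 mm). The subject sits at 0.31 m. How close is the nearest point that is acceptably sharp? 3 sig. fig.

281 mm

Hyperfocal distance H = f²/(N·c) + f = 14²/(6.3 × 0.011) + 14 = 196/0.0693 + 14 ≈ 2842.3 mm ≈ 2.842 m.
Near limit Dn = s·(H − f)/(H + s − 2f) = 310 × (2842.3 − 14) / (2842.3 + 310 − 2 × 14) = 310 × 2828.3 / 3124.3 ≈ 280.63 mm.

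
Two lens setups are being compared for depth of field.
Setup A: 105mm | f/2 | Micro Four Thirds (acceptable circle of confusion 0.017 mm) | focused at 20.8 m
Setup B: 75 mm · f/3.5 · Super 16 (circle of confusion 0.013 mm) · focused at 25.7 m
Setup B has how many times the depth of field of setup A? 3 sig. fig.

4.18

Setup A: H = 105²/(2×0.017) + 105 ≈ 324369.7 mm; DoF = Df − Dn = 22218.0 − 19552.2 ≈ 2665.8 mm.
Setup B: H = 75²/(3.5×0.013) + 75 ≈ 123701.4 mm; DoF = Df − Dn = 32420 − 21288 ≈ 11132 mm.
Ratio = 11132 / 2665.8 ≈ 4.18.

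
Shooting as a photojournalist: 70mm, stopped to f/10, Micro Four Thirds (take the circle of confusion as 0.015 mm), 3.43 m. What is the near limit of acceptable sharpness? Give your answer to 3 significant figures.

3.11 m

Hyperfocal distance H = f²/(N·c) + f = 70²/(10 × 0.015) + 70 = 4900/0.15 + 70 ≈ 32736.7 mm ≈ 32.74 m.
Near limit Dn = s·(H − f)/(H + s − 2f) = 3430 × (32736.7 − 70) / (32736.7 + 3430 − 2 × 70) = 3430 × 32666.7 / 36026.7 ≈ 3110.1 mm ≈ 3.11 m.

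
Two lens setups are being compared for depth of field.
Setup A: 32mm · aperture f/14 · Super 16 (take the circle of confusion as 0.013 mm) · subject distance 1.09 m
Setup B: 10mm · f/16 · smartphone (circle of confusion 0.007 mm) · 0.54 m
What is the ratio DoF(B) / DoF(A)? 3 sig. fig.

2.33

Setup A: H = 32²/(14×0.013) + 32 ≈ 5658.4 mm; DoF = Df − Dn = 1342.44 − 917.48 ≈ 424.96 mm.
Setup B: H = 10²/(16×0.007) + 10 ≈ 902.9 mm; DoF = Df − Dn = 1328.74 − 338.86 ≈ 989.88 mm.
Ratio = 989.88 / 424.96 ≈ 2.33.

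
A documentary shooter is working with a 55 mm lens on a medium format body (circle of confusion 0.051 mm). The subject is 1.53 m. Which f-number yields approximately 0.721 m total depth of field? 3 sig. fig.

Write h = H − f = f²/(N·c). The thin-lens limits are Dn = s·h/(h + (s−f)) and Df = s·h/(h − (s−f)), so DoF = Df − Dn = 2·s·(s−f)·h / (h² − (s−f)²).
That is a quadratic in h: DoF·h² − 2·s·(s−f)·h − DoF·(s−f)² = 0 ⇒ h = (s−f)·(s + √(s² + DoF²)) / DoF = 1475 × (1530 + √(1530² + 721²)) / 721 = 1475 × (1530 + 1691.37) / 721 ≈ 6590.2 mm.
Then N = f²/(c·h) = 55² / (0.051 × 6590.2) = 3025 / 336.10 ≈ 9.

f/9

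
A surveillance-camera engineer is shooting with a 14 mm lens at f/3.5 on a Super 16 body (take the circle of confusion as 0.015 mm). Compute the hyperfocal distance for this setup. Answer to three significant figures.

3.75 m

Hyperfocal distance H = f²/(N·c) + f = 14²/(3.5 × 0.015) + 14 = 196/0.0525 + 14 ≈ 3747.3 mm ≈ 3.75 m.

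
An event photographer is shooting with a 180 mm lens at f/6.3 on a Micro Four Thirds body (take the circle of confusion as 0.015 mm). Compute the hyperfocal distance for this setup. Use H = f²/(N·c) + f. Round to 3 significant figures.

Hyperfocal distance H = f²/(N·c) + f = 180²/(6.3 × 0.015) + 180 = 32400/0.0945 + 180 ≈ 343037.1 mm ≈ 343 m.

343 m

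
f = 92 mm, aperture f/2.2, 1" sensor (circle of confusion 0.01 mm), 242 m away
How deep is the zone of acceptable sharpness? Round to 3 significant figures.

Hyperfocal distance H = f²/(N·c) + f = 92²/(2.2 × 0.01) + 92 = 8464/0.022 + 92 ≈ 384819.3 mm ≈ 384.8 m.
Near limit Dn = s·(H − f)/(H + s − 2f) = 242000 × (384819.3 − 92) / (384819.3 + 242000 − 2 × 92) = 242000 × 384727.3 / 626635.3 ≈ 148578 mm.
Far limit Df = s·(H − f)/(H − s) = 242000 × (384819.3 − 92) / (384819.3 − 242000) = 242000 × 384727.3 / 142819.3 ≈ 651901 mm.
Depth of field = Df − Dn = 651901 − 148578 ≈ 503323 mm ≈ 503 m.

503 m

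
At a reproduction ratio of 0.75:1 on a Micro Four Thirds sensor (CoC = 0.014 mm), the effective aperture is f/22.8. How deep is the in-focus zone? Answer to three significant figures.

At magnification m, DoF ≈ 2·N_eff·c/m² = 2 × 22.8 × 0.014 / 0.75² = 0.6384 / 0.5625 ≈ 1.13 mm.

1.13 mm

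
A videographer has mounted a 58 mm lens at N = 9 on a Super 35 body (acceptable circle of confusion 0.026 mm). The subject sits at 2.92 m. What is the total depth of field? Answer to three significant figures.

1.21 m

Hyperfocal distance H = f²/(N·c) + f = 58²/(9 × 0.026) + 58 = 3364/0.234 + 58 ≈ 14434.1 mm ≈ 14.43 m.
Near limit Dn = s·(H − f)/(H + s − 2f) = 2920 × (14434.1 − 58) / (14434.1 + 2920 − 2 × 58) = 2920 × 14376.1 / 17238.1 ≈ 2435.2 mm.
Far limit Df = s·(H − f)/(H − s) = 2920 × (14434.1 − 58) / (14434.1 − 2920) = 2920 × 14376.1 / 11514.1 ≈ 3645.8 mm.
Depth of field = Df − Dn = 3645.8 − 2435.2 ≈ 1210.6 mm ≈ 1.21 m.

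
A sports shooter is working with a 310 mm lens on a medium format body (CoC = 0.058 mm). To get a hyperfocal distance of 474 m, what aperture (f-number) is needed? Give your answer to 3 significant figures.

Rearrange H = f²/(N·c) + f for N: N = f² / ((H − f)·c).
N = 310² / ((474000 − 310) × 0.058) = 96100 / 27474 ≈ 3.50.

f/3.50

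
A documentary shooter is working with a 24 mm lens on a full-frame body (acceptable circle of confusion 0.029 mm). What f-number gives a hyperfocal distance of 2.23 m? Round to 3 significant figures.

Rearrange H = f²/(N·c) + f for N: N = f² / ((H − f)·c).
N = 24² / ((2230 − 24) × 0.029) = 576 / 63.97 ≈ 9.

f/9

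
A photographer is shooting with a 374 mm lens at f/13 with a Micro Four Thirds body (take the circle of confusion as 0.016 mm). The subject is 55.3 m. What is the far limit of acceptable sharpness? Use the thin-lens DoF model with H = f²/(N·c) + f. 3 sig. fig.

60.2 m

Hyperfocal distance H = f²/(N·c) + f = 374²/(13 × 0.016) + 374 = 139876/0.208 + 374 ≈ 672854.8 mm ≈ 672.9 m.
Far limit Df = s·(H − f)/(H − s) = 55300 × (672854.8 − 374) / (672854.8 − 55300) = 55300 × 672480.8 / 617554.8 ≈ 60218 mm ≈ 60.2 m.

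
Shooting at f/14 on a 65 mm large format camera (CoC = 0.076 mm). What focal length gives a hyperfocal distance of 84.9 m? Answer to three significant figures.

300 mm

From H = f²/(N·c) + f, with f ≪ H: f ≈ √(H·N·c) = √(84900 × 14 × 0.076) = √90334 ≈ 300.6 mm.
Exact: f² + N·c·f − N·c·H = 0 ⇒ f = (−N·c + √((N·c)² + 4·N·c·H))/2 = (−1.064 + √361336)/2 ≈ 300.02 mm ≈ 300 mm.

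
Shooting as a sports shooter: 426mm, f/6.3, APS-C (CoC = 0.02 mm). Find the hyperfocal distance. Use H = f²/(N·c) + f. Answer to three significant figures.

1440 m

Hyperfocal distance H = f²/(N·c) + f = 426²/(6.3 × 0.02) + 426 = 181476/0.126 + 426 ≈ 1440711.7 mm ≈ 1440 m.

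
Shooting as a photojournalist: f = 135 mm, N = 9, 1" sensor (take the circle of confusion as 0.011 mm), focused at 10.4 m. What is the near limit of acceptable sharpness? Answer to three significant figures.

Hyperfocal distance H = f²/(N·c) + f = 135²/(9 × 0.011) + 135 = 18225/0.099 + 135 ≈ 184225.9 mm ≈ 184.2 m.
Near limit Dn = s·(H − f)/(H + s − 2f) = 10400 × (184225.9 − 135) / (184225.9 + 10400 − 2 × 135) = 10400 × 184090.9 / 194355.9 ≈ 9850.7 mm ≈ 9.85 m.

9.85 m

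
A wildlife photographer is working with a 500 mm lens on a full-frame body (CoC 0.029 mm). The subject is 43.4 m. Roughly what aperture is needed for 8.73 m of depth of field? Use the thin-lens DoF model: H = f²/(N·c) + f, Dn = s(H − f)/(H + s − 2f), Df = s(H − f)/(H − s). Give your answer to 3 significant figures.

Write h = H − f = f²/(N·c). The thin-lens limits are Dn = s·h/(h + (s−f)) and Df = s·h/(h − (s−f)), so DoF = Df − Dn = 2·s·(s−f)·h / (h² − (s−f)²).
That is a quadratic in h: DoF·h² − 2·s·(s−f)·h − DoF·(s−f)² = 0 ⇒ h = (s−f)·(s + √(s² + DoF²)) / DoF = 42900 × (43400 + √(43400² + 8730²)) / 8730 = 42900 × (43400 + 44269.3) / 8730 ≈ 430815 mm.
Then N = f²/(c·h) = 500² / (0.029 × 430815) = 250000 / 12494 ≈ 20.

f/20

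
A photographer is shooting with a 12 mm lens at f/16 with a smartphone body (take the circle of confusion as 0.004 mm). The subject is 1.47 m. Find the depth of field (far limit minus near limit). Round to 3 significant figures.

Hyperfocal distance H = f²/(N·c) + f = 12²/(16 × 0.004) + 12 = 144/0.064 + 12 ≈ 2262.0 mm ≈ 2.262 m.
Near limit Dn = s·(H − f)/(H + s − 2f) = 1470 × (2262.0 − 12) / (2262.0 + 1470 − 2 × 12) = 1470 × 2250.0 / 3708.0 ≈ 892.0 mm.
Far limit Df = s·(H − f)/(H − s) = 1470 × (2262.0 − 12) / (2262.0 − 1470) = 1470 × 2250.0 / 792.0 ≈ 4176.1 mm.
Depth of field = Df − Dn = 4176.1 − 892.0 ≈ 3284.1 mm ≈ 3.28 m.

3.28 m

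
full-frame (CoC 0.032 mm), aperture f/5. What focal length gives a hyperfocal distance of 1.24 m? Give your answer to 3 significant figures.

14.0 mm

From H = f²/(N·c) + f, with f ≪ H: f ≈ √(H·N·c) = √(1240 × 5 × 0.032) = √198.40 ≈ 14.09 mm.
Exact: f² + N·c·f − N·c·H = 0 ⇒ f = (−N·c + √((N·c)² + 4·N·c·H))/2 = (−0.16 + √793.63)/2 ≈ 14.006 mm ≈ 14.0 mm.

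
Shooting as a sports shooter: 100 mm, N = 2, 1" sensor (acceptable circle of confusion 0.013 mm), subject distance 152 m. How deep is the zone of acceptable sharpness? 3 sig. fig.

142 m

Hyperfocal distance H = f²/(N·c) + f = 100²/(2 × 0.013) + 100 = 10000/0.026 + 100 ≈ 384715.4 mm ≈ 384.7 m.
Near limit Dn = s·(H − f)/(H + s − 2f) = 152000 × (384715.4 − 100) / (384715.4 + 152000 − 2 × 100) = 152000 × 384615.4 / 536515.4 ≈ 108965 mm.
Far limit Df = s·(H − f)/(H − s) = 152000 × (384715.4 − 100) / (384715.4 − 152000) = 152000 × 384615.4 / 232715.4 ≈ 251215 mm.
Depth of field = Df − Dn = 251215 − 108965 ≈ 142250 mm ≈ 142 m.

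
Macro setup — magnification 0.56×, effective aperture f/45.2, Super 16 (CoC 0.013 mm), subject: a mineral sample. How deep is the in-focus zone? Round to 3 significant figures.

3.75 mm

At magnification m, DoF ≈ 2·N_eff·c/m² = 2 × 45.2 × 0.013 / 0.56² = 1.175 / 0.3136 ≈ 3.75 mm.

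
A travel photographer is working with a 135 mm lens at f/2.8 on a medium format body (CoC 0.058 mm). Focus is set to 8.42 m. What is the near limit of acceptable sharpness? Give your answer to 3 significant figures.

7.84 m

Hyperfocal distance H = f²/(N·c) + f = 135²/(2.8 × 0.058) + 135 = 18225/0.1624 + 135 ≈ 112357.9 mm ≈ 112.4 m.
Near limit Dn = s·(H − f)/(H + s − 2f) = 8420 × (112357.9 − 135) / (112357.9 + 8420 − 2 × 135) = 8420 × 112222.9 / 120507.9 ≈ 7841.1 mm ≈ 7.84 m.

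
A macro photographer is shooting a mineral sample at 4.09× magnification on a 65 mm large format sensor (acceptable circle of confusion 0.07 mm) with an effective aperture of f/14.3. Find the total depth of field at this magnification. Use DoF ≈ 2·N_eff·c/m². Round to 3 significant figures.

At magnification m, DoF ≈ 2·N_eff·c/m² = 2 × 14.3 × 0.07 / 4.09² = 2.002 / 16.73 ≈ 0.12 mm.

0.120 mm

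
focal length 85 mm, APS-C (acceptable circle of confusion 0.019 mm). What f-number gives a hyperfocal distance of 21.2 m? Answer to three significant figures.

f/18

Rearrange H = f²/(N·c) + f for N: N = f² / ((H − f)·c).
N = 85² / ((21200 − 85) × 0.019) = 7225 / 401.2 ≈ 18.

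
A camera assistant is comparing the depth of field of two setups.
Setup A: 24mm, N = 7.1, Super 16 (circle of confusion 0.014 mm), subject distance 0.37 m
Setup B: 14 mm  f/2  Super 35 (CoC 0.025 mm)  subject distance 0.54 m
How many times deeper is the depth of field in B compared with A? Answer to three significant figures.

3.33

Setup A: H = 24²/(7.1×0.014) + 24 ≈ 5818.8 mm; DoF = Df − Dn = 393.495 − 349.152 ≈ 44.343 mm.
Setup B: H = 14²/(2×0.025) + 14 ≈ 3934.0 mm; DoF = Df − Dn = 623.69 − 476.11 ≈ 147.58 mm.
Ratio = 147.58 / 44.343 ≈ 3.33.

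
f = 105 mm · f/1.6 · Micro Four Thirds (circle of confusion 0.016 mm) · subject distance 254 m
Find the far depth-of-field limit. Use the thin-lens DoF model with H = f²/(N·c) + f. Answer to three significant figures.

619 m

Hyperfocal distance H = f²/(N·c) + f = 105²/(1.6 × 0.016) + 105 = 11025/0.0256 + 105 ≈ 430769.1 mm ≈ 430.8 m.
Far limit Df = s·(H − f)/(H − s) = 254000 × (430769.1 − 105) / (430769.1 − 254000) = 254000 × 430664.1 / 176769.1 ≈ 618822 mm ≈ 619 m.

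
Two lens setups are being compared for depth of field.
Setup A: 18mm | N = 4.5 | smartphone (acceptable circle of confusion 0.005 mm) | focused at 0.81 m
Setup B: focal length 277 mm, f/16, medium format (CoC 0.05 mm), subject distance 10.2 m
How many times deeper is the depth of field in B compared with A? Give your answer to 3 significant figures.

23.9

Setup A: H = 18²/(4.5×0.005) + 18 ≈ 14418.0 mm; DoF = Df − Dn = 857.143 − 767.773 ≈ 89.370 mm.
Setup B: H = 277²/(16×0.05) + 277 ≈ 96188.2 mm; DoF = Df − Dn = 11377.1 − 9243.6 ≈ 2133.5 mm.
Ratio = 2133.5 / 89.370 ≈ 23.9.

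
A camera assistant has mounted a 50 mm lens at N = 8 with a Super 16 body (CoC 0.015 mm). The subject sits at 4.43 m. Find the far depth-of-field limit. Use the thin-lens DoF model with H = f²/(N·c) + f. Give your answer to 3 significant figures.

5.61 m

Hyperfocal distance H = f²/(N·c) + f = 50²/(8 × 0.015) + 50 = 2500/0.12 + 50 ≈ 20883.3 mm ≈ 20.88 m.
Far limit Df = s·(H − f)/(H − s) = 4430 × (20883.3 − 50) / (20883.3 − 4430) = 4430 × 20833.3 / 16453.3 ≈ 5609.3 mm ≈ 5.61 m.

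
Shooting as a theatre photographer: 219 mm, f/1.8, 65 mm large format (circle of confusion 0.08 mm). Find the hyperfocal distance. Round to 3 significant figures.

Hyperfocal distance H = f²/(N·c) + f = 219²/(1.8 × 0.08) + 219 = 47961/0.144 + 219 ≈ 333281.5 mm ≈ 333 m.

333 m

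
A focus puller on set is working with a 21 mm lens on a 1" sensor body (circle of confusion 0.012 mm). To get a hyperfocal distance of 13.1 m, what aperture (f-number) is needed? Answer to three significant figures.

f/2.81

Rearrange H = f²/(N·c) + f for N: N = f² / ((H − f)·c).
N = 21² / ((13100 − 21) × 0.012) = 441 / 156.9 ≈ 2.81.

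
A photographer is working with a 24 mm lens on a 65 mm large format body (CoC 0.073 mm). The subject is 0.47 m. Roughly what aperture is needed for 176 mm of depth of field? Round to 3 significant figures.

f/3.20

Write h = H − f = f²/(N·c). The thin-lens limits are Dn = s·h/(h + (s−f)) and Df = s·h/(h − (s−f)), so DoF = Df − Dn = 2·s·(s−f)·h / (h² − (s−f)²).
That is a quadratic in h: DoF·h² − 2·s·(s−f)·h − DoF·(s−f)² = 0 ⇒ h = (s−f)·(s + √(s² + DoF²)) / DoF = 446 × (470 + √(470² + 176²)) / 176 = 446 × (470 + 501.872) / 176 ≈ 2462.8 mm.
Then N = f²/(c·h) = 24² / (0.073 × 2462.8) = 576 / 179.79 ≈ 3.20.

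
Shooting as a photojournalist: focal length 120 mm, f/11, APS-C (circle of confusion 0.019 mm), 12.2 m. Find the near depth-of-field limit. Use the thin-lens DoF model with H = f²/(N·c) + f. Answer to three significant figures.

Hyperfocal distance H = f²/(N·c) + f = 120²/(11 × 0.019) + 120 = 14400/0.209 + 120 ≈ 69019.5 mm ≈ 69.02 m.
Near limit Dn = s·(H − f)/(H + s − 2f) = 12200 × (69019.5 − 120) / (69019.5 + 12200 − 2 × 120) = 12200 × 68899.5 / 80979.5 ≈ 10380 mm ≈ 10.4 m.

10.4 m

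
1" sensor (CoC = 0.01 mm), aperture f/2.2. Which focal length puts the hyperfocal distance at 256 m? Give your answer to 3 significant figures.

75.0 mm

From H = f²/(N·c) + f, with f ≪ H: f ≈ √(H·N·c) = √(256000 × 2.2 × 0.01) = √5632.0 ≈ 75.05 mm.
Exact: f² + N·c·f − N·c·H = 0 ⇒ f = (−N·c + √((N·c)² + 4·N·c·H))/2 = (−0.022 + √22528)/2 ≈ 75.036 mm ≈ 75.0 mm.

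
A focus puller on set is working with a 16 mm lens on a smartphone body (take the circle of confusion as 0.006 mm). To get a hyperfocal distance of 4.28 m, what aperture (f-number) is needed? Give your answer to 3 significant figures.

f/10

Rearrange H = f²/(N·c) + f for N: N = f² / ((H − f)·c).
N = 16² / ((4280 − 16) × 0.006) = 256 / 25.58 ≈ 10.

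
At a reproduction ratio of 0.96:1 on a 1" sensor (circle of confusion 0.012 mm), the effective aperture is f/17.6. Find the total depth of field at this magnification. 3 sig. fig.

At magnification m, DoF ≈ 2·N_eff·c/m² = 2 × 17.6 × 0.012 / 0.96² = 0.4224 / 0.9216 ≈ 0.458 mm.

0.458 mm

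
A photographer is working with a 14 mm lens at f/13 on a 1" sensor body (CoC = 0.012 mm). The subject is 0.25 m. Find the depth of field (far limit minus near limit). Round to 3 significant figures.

97.4 mm

Hyperfocal distance H = f²/(N·c) + f = 14²/(13 × 0.012) + 14 = 196/0.156 + 14 ≈ 1270.4 mm ≈ 1.270 m.
Near limit Dn = s·(H − f)/(H + s − 2f) = 250 × (1270.4 − 14) / (1270.4 + 250 − 2 × 14) = 250 × 1256.4 / 1492.4 ≈ 210.467 mm.
Far limit Df = s·(H − f)/(H − s) = 250 × (1270.4 − 14) / (1270.4 − 250) = 250 × 1256.4 / 1020.4 ≈ 307.820 mm.
Depth of field = Df − Dn = 307.820 − 210.467 ≈ 97.353 mm.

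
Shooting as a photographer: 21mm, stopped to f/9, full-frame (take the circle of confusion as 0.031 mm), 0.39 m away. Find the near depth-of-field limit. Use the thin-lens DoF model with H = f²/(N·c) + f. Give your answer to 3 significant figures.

Hyperfocal distance H = f²/(N·c) + f = 21²/(9 × 0.031) + 21 = 441/0.279 + 21 ≈ 1601.6 mm ≈ 1.602 m.
Near limit Dn = s·(H − f)/(H + s − 2f) = 390 × (1601.6 − 21) / (1601.6 + 390 − 2 × 21) = 390 × 1580.6 / 1949.6 ≈ 316.19 mm.

316 mm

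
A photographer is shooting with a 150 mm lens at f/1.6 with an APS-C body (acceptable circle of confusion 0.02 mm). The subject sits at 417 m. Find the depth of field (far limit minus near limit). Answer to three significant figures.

762 m

Hyperfocal distance H = f²/(N·c) + f = 150²/(1.6 × 0.02) + 150 = 22500/0.032 + 150 ≈ 703275.0 mm ≈ 703.3 m.
Near limit Dn = s·(H − f)/(H + s − 2f) = 417000 × (703275.0 − 150) / (703275.0 + 417000 − 2 × 150) = 417000 × 703125.0 / 1119975.0 ≈ 261794 mm.
Far limit Df = s·(H − f)/(H − s) = 417000 × (703275.0 − 150) / (703275.0 − 417000) = 417000 × 703125.0 / 286275.0 ≈ 1024201 mm.
Depth of field = Df − Dn = 1024201 − 261794 ≈ 762407 mm ≈ 762 m.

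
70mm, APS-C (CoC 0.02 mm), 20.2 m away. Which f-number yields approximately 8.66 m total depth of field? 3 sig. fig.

Write h = H − f = f²/(N·c). The thin-lens limits are Dn = s·h/(h + (s−f)) and Df = s·h/(h − (s−f)), so DoF = Df − Dn = 2·s·(s−f)·h / (h² − (s−f)²).
That is a quadratic in h: DoF·h² − 2·s·(s−f)·h − DoF·(s−f)² = 0 ⇒ h = (s−f)·(s + √(s² + DoF²)) / DoF = 20130 × (20200 + √(20200² + 8660²)) / 8660 = 20130 × (20200 + 21978.1) / 8660 ≈ 98042 mm.
Then N = f²/(c·h) = 70² / (0.02 × 98042) = 4900 / 1960.8 ≈ 2.50.

f/2.50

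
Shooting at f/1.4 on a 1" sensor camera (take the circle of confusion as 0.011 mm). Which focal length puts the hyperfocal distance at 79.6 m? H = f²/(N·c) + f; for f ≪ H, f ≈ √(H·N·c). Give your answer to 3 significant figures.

From H = f²/(N·c) + f, with f ≪ H: f ≈ √(H·N·c) = √(79600 × 1.4 × 0.011) = √1225.8 ≈ 35.01 mm.
The +f correction barely moves this — solving exactly, f² + N·c·f − N·c·H = 0 ⇒ f = (−N·c + √((N·c)² + 4·N·c·H))/2 = (−0.0154 + √4903.4)/2 ≈ 35.004 mm, so f ≈ 35.0 mm.

35.0 mm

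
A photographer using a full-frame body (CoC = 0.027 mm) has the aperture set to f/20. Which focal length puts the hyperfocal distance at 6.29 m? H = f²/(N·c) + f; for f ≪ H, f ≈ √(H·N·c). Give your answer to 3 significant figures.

58.0 mm

From H = f²/(N·c) + f, with f ≪ H: f ≈ √(H·N·c) = √(6290 × 20 × 0.027) = √3396.6 ≈ 58.28 mm.
Exact: f² + N·c·f − N·c·H = 0 ⇒ f = (−N·c + √((N·c)² + 4·N·c·H))/2 = (−0.54 + √13587)/2 ≈ 58.011 mm ≈ 58.0 mm.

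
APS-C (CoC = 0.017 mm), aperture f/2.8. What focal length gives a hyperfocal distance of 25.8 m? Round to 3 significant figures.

35.0 mm

From H = f²/(N·c) + f, with f ≪ H: f ≈ √(H·N·c) = √(25800 × 2.8 × 0.017) = √1228.1 ≈ 35.04 mm.
The +f correction barely moves this — solving exactly, f² + N·c·f − N·c·H = 0 ⇒ f = (−N·c + √((N·c)² + 4·N·c·H))/2 = (−0.0476 + √4912.3)/2 ≈ 35.020 mm, so f ≈ 35.0 mm.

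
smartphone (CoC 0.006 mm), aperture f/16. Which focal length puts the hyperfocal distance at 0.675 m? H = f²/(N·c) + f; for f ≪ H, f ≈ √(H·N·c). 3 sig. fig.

8.00 mm

From H = f²/(N·c) + f, with f ≪ H: f ≈ √(H·N·c) = √(675 × 16 × 0.006) = √64.800 ≈ 8.050 mm.
Exact: f² + N·c·f − N·c·H = 0 ⇒ f = (−N·c + √((N·c)² + 4·N·c·H))/2 = (−0.096 + √259.21)/2 ≈ 8.0020 mm ≈ 8.00 mm.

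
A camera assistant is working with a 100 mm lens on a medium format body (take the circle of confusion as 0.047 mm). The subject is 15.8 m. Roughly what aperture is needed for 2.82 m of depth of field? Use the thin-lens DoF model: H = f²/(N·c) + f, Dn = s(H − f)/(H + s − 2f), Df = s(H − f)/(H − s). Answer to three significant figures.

Write h = H − f = f²/(N·c). The thin-lens limits are Dn = s·h/(h + (s−f)) and Df = s·h/(h − (s−f)), so DoF = Df − Dn = 2·s·(s−f)·h / (h² − (s−f)²).
That is a quadratic in h: DoF·h² − 2·s·(s−f)·h − DoF·(s−f)² = 0 ⇒ h = (s−f)·(s + √(s² + DoF²)) / DoF = 15700 × (15800 + √(15800² + 2820²)) / 2820 = 15700 × (15800 + 16049.7) / 2820 ≈ 177319 mm.
Then N = f²/(c·h) = 100² / (0.047 × 177319) = 10000 / 8334.0 ≈ 1.20.

f/1.20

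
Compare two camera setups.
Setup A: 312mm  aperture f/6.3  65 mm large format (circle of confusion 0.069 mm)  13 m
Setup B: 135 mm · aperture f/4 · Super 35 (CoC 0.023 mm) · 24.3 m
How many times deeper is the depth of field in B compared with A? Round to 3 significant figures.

Setup A: H = 312²/(6.3×0.069) + 312 ≈ 224245.7 mm; DoF = Df − Dn = 13780.8 − 12302.9 ≈ 1477.9 mm.
Setup B: H = 135²/(4×0.023) + 135 ≈ 198232.8 mm; DoF = Df − Dn = 27676.1 − 21658.0 ≈ 6018.1 mm.
Ratio = 6018.1 / 1477.9 ≈ 4.07.

4.07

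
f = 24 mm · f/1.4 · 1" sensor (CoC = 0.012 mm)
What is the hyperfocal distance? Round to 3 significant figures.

34.3 m

Hyperfocal distance H = f²/(N·c) + f = 24²/(1.4 × 0.012) + 24 = 576/0.0168 + 24 ≈ 34309.7 mm ≈ 34.3 m.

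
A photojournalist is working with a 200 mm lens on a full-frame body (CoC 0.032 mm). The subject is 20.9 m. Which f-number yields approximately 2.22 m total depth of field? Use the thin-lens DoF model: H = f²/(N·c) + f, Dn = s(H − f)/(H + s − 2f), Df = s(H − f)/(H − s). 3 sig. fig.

Write h = H − f = f²/(N·c). The thin-lens limits are Dn = s·h/(h + (s−f)) and Df = s·h/(h − (s−f)), so DoF = Df − Dn = 2·s·(s−f)·h / (h² − (s−f)²).
That is a quadratic in h: DoF·h² − 2·s·(s−f)·h − DoF·(s−f)² = 0 ⇒ h = (s−f)·(s + √(s² + DoF²)) / DoF = 20700 × (20900 + √(20900² + 2220²)) / 2220 = 20700 × (20900 + 21017.6) / 2220 ≈ 390853 mm.
Then N = f²/(c·h) = 200² / (0.032 × 390853) = 40000 / 12507 ≈ 3.20.

f/3.20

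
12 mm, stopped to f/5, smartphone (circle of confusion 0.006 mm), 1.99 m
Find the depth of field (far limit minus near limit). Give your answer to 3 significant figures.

Hyperfocal distance H = f²/(N·c) + f = 12²/(5 × 0.006) + 12 = 144/0.03 + 12 ≈ 4812.0 mm ≈ 4.812 m.
Near limit Dn = s·(H − f)/(H + s − 2f) = 1990 × (4812.0 − 12) / (4812.0 + 1990 − 2 × 12) = 1990 × 4800.0 / 6778.0 ≈ 1409.3 mm.
Far limit Df = s·(H − f)/(H − s) = 1990 × (4812.0 − 12) / (4812.0 − 1990) = 1990 × 4800.0 / 2822.0 ≈ 3384.8 mm.
Depth of field = Df − Dn = 3384.8 − 1409.3 ≈ 1975.5 mm ≈ 1.98 m.

1.98 m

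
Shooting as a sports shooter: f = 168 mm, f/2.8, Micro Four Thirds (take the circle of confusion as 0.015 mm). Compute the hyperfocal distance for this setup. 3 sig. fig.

672 m

Hyperfocal distance H = f²/(N·c) + f = 168²/(2.8 × 0.015) + 168 = 28224/0.042 + 168 ≈ 672168.0 mm ≈ 672 m.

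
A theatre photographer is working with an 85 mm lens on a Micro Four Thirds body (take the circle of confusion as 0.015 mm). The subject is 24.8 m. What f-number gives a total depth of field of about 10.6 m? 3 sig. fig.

Write h = H − f = f²/(N·c). The thin-lens limits are Dn = s·h/(h + (s−f)) and Df = s·h/(h − (s−f)), so DoF = Df − Dn = 2·s·(s−f)·h / (h² − (s−f)²).
That is a quadratic in h: DoF·h² − 2·s·(s−f)·h − DoF·(s−f)² = 0 ⇒ h = (s−f)·(s + √(s² + DoF²)) / DoF = 24715 × (24800 + √(24800² + 10600²)) / 10600 = 24715 × (24800 + 26970.4) / 10600 ≈ 120708 mm.
Then N = f²/(c·h) = 85² / (0.015 × 120708) = 7225 / 1810.6 ≈ 3.99.

f/3.99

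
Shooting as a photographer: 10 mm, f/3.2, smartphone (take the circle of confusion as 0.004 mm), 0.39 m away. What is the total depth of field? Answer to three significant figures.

38.0 mm

Hyperfocal distance H = f²/(N·c) + f = 10²/(3.2 × 0.004) + 10 = 100/0.0128 + 10 ≈ 7822.5 mm ≈ 7.822 m.
Near limit Dn = s·(H − f)/(H + s − 2f) = 390 × (7822.5 − 10) / (7822.5 + 390 − 2 × 10) = 390 × 7812.5 / 8192.5 ≈ 371.910 mm.
Far limit Df = s·(H − f)/(H − s) = 390 × (7822.5 − 10) / (7822.5 − 390) = 390 × 7812.5 / 7432.5 ≈ 409.939 mm.
Depth of field = Df − Dn = 409.939 − 371.910 ≈ 38.029 mm.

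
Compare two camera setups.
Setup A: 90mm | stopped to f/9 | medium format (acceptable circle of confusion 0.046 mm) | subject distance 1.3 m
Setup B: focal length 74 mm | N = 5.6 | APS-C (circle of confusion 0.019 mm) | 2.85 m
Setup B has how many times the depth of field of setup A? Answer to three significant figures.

1.91

Setup A: H = 90²/(9×0.046) + 90 ≈ 19655.2 mm; DoF = Df − Dn = 1385.70 − 1224.28 ≈ 161.42 mm.
Setup B: H = 74²/(5.6×0.019) + 74 ≈ 51540.2 mm; DoF = Df − Dn = 3012.49 − 2704.14 ≈ 308.35 mm.
Ratio = 308.35 / 161.42 ≈ 1.91.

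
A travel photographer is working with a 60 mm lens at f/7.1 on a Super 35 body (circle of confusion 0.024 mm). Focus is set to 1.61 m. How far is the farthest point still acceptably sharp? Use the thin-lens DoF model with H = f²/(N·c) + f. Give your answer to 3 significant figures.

Hyperfocal distance H = f²/(N·c) + f = 60²/(7.1 × 0.024) + 60 = 3600/0.1704 + 60 ≈ 21186.8 mm ≈ 21.19 m.
Far limit Df = s·(H − f)/(H − s) = 1610 × (21186.8 − 60) / (21186.8 − 1610) = 1610 × 21126.8 / 19576.8 ≈ 1737.5 mm ≈ 1.74 m.

1.74 m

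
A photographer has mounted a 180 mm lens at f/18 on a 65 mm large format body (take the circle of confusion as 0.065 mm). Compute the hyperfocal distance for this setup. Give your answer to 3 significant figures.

27.9 m

Hyperfocal distance H = f²/(N·c) + f = 180²/(18 × 0.065) + 180 = 32400/1.17 + 180 ≈ 27872.3 mm ≈ 27.9 m.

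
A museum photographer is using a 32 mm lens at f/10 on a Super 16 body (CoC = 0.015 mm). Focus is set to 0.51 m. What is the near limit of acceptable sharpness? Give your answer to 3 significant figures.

477 mm

Hyperfocal distance H = f²/(N·c) + f = 32²/(10 × 0.015) + 32 = 1024/0.15 + 32 ≈ 6858.7 mm ≈ 6.859 m.
Near limit Dn = s·(H − f)/(H + s − 2f) = 510 × (6858.7 − 32) / (6858.7 + 510 − 2 × 32) = 510 × 6826.7 / 7304.7 ≈ 476.63 mm.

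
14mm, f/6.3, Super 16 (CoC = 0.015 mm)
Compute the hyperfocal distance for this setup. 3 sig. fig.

2.09 m

Hyperfocal distance H = f²/(N·c) + f = 14²/(6.3 × 0.015) + 14 = 196/0.0945 + 14 ≈ 2088.1 mm ≈ 2.09 m.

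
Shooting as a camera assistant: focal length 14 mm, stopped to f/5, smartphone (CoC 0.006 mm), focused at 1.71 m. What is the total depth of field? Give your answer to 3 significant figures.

Hyperfocal distance H = f²/(N·c) + f = 14²/(5 × 0.006) + 14 = 196/0.03 + 14 ≈ 6547.3 mm ≈ 6.547 m.
Near limit Dn = s·(H − f)/(H + s − 2f) = 1710 × (6547.3 − 14) / (6547.3 + 1710 − 2 × 14) = 1710 × 6533.3 / 8229.3 ≈ 1357.58 mm.
Far limit Df = s·(H − f)/(H − s) = 1710 × (6547.3 − 14) / (6547.3 − 1710) = 1710 × 6533.3 / 4837.3 ≈ 2309.54 mm.
Depth of field = Df − Dn = 2309.54 − 1357.58 ≈ 951.96 mm ≈ 0.952 m.

0.952 m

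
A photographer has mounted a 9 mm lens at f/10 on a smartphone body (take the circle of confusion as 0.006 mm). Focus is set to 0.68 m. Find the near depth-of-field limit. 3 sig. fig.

454 mm

Hyperfocal distance H = f²/(N·c) + f = 9²/(10 × 0.006) + 9 = 81/0.06 + 9 ≈ 1359.0 mm ≈ 1.359 m.
Near limit Dn = s·(H − f)/(H + s − 2f) = 680 × (1359.0 − 9) / (1359.0 + 680 − 2 × 9) = 680 × 1350.0 / 2021.0 ≈ 454.23 mm.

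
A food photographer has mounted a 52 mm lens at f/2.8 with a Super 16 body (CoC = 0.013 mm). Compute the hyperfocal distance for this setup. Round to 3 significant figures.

74.3 m

Hyperfocal distance H = f²/(N·c) + f = 52²/(2.8 × 0.013) + 52 = 2704/0.0364 + 52 ≈ 74337.7 mm ≈ 74.3 m.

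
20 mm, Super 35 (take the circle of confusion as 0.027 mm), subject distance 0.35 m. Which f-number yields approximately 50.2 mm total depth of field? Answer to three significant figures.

f/3.20

Write h = H − f = f²/(N·c). The thin-lens limits are Dn = s·h/(h + (s−f)) and Df = s·h/(h − (s−f)), so DoF = Df − Dn = 2·s·(s−f)·h / (h² − (s−f)²).
That is a quadratic in h: DoF·h² − 2·s·(s−f)·h − DoF·(s−f)² = 0 ⇒ h = (s−f)·(s + √(s² + DoF²)) / DoF = 330 × (350 + √(350² + 50.2²)) / 50.2 = 330 × (350 + 353.582) / 50.2 ≈ 4625.1 mm.
Then N = f²/(c·h) = 20² / (0.027 × 4625.1) = 400 / 124.88 ≈ 3.20.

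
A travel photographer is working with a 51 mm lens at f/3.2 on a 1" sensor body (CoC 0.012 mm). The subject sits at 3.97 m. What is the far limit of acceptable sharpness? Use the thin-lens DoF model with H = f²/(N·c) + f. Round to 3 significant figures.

Hyperfocal distance H = f²/(N·c) + f = 51²/(3.2 × 0.012) + 51 = 2601/0.0384 + 51 ≈ 67785.4 mm ≈ 67.79 m.
Far limit Df = s·(H − f)/(H − s) = 3970 × (67785.4 − 51) / (67785.4 − 3970) = 3970 × 67734.4 / 63815.4 ≈ 4213.8 mm ≈ 4.21 m.

4.21 m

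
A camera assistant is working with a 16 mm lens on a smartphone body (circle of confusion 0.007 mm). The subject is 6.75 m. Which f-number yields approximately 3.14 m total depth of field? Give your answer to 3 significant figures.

f/1.20

Write h = H − f = f²/(N·c). The thin-lens limits are Dn = s·h/(h + (s−f)) and Df = s·h/(h − (s−f)), so DoF = Df − Dn = 2·s·(s−f)·h / (h² − (s−f)²).
That is a quadratic in h: DoF·h² − 2·s·(s−f)·h − DoF·(s−f)² = 0 ⇒ h = (s−f)·(s + √(s² + DoF²)) / DoF = 6734 × (6750 + √(6750² + 3140²)) / 3140 = 6734 × (6750 + 7444.60) / 3140 ≈ 30442 mm.
Then N = f²/(c·h) = 16² / (0.007 × 30442) = 256 / 213.09 ≈ 1.20.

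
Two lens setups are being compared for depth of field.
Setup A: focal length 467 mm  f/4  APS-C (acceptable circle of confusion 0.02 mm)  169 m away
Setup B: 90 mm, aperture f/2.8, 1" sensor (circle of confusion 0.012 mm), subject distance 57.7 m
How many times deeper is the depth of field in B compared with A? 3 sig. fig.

1.39

Setup A: H = 467²/(4×0.02) + 467 ≈ 2726579.5 mm; DoF = Df − Dn = 180136 − 159160 ≈ 20976 mm.
Setup B: H = 90²/(2.8×0.012) + 90 ≈ 241161.4 mm; DoF = Df − Dn = 75819 − 46571 ≈ 29248 mm.
Ratio = 29248 / 20976 ≈ 1.39.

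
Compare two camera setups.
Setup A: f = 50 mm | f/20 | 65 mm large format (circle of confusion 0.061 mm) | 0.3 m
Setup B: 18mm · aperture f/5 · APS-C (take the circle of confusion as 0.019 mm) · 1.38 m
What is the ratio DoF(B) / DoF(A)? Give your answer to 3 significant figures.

17.6

Setup A: H = 50²/(20×0.061) + 50 ≈ 2099.2 mm; DoF = Df − Dn = 341.686 − 267.380 ≈ 74.306 mm.
Setup B: H = 18²/(5×0.019) + 18 ≈ 3428.5 mm; DoF = Df − Dn = 2297.5 − 986.2 ≈ 1311.3 mm.
Ratio = 1311.3 / 74.306 ≈ 17.6.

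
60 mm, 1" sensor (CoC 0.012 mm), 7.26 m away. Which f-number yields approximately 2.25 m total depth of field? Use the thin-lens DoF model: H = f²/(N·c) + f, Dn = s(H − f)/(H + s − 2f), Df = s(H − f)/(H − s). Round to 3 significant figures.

f/6.31

Write h = H − f = f²/(N·c). The thin-lens limits are Dn = s·h/(h + (s−f)) and Df = s·h/(h − (s−f)), so DoF = Df − Dn = 2·s·(s−f)·h / (h² − (s−f)²).
That is a quadratic in h: DoF·h² − 2·s·(s−f)·h − DoF·(s−f)² = 0 ⇒ h = (s−f)·(s + √(s² + DoF²)) / DoF = 7200 × (7260 + √(7260² + 2250²)) / 2250 = 7200 × (7260 + 7600.66) / 2250 ≈ 47554 mm.
Then N = f²/(c·h) = 60² / (0.012 × 47554) = 3600 / 570.65 ≈ 6.31.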